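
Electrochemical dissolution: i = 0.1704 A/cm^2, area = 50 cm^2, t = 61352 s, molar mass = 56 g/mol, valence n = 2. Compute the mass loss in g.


Apply Faraday's law: m = i*A*t*M / (n*F)
Total charge passed Q = i*A*t = 0.1704*50*61352 = 522719.04 C
m = Q*M/(n*F) = 522719.04*56/(2*96485) = 151.6934 g

151.6934 g


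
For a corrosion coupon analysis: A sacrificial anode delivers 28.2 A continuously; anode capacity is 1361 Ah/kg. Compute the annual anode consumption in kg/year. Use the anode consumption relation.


Annual consumption = current * hours per year / capacity
Rate = 28.2 * 8760 / 1361 = 181.5 kg/year

181.5 kg/year


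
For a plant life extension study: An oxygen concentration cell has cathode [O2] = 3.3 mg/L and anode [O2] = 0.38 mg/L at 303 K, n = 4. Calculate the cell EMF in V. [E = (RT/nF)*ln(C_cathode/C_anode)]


Apply the Nernst concentration-cell relation: E = (RT/nF)*ln(C_cathode/C_anode)
RT/nF = 8.314*303/(4*96485) = 0.00652729 V
ln(3.3/0.38) = 2.16151
E = 0.00652729 * 2.16151 = 0.01411 V

0.01411 V


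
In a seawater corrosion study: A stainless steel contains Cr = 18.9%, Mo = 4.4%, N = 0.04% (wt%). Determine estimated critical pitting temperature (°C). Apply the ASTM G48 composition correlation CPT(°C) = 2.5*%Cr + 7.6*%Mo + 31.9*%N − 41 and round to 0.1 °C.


Apply the ASTM G48 empirical CPT estimate: CPT(°C) = 2.5*%Cr + 7.6*%Mo + 31.9*%N − 41
2.5*18.9 = 47.25; 7.6*4.4 = 33.44; 31.9*0.04 = 1.276
CPT = 47.25 + 33.44 + 1.276 − 41 = 40.966 °C
Rounded to 0.1 °C: CPT ≈ 41.0 °C

41.0 °C


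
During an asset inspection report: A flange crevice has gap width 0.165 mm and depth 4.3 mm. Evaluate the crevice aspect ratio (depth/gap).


Aspect ratio = depth / gap
Ratio = 4.3 / 0.165 = 26.1

26.1


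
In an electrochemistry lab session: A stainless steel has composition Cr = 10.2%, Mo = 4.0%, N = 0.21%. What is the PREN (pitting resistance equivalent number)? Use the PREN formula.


Apply the PREN formula: PREN = Cr + 3.3*Mo + 16*N
PREN = 10.2 + 3.3*4.0 + 16*0.21
PREN = 10.2 + 13.2 + 3.36 = 26.76

26.76


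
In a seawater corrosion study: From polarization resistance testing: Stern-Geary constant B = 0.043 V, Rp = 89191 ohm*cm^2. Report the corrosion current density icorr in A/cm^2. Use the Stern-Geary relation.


Apply the Stern-Geary relation: icorr = B / Rp
icorr = 0.043 / 89191 = 4.821×10^-7 A/cm^2

4.821×10^-7 A/cm^2


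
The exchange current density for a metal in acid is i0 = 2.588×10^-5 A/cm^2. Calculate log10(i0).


i0 = 2.588×10^-5 A/cm^2
log10(i0) = -4.587

-4.587


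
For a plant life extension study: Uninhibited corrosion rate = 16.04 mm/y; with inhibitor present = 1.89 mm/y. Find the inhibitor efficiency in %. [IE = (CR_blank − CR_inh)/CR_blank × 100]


Apply the inhibitor-efficiency definition: IE = (CR_blank − CR_inh)/CR_blank × 100
IE = (16.04 − 1.89) / 16.04 × 100
IE = 14.15 / 16.04 × 100 = 88.2 %

88.2 %


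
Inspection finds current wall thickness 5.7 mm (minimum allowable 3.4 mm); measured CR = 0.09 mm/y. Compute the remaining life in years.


Apply the remaining-life relation: RL = (t_current − t_min) / CR
RL = (5.7 − 3.4) / 0.09 = 2.3 / 0.09 = 25.6 years

25.6 years


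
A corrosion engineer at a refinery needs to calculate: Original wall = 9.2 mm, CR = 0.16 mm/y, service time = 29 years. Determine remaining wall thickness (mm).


Remaining wall = original − CR × time
t = 9.2 − 0.16*29 = 9.2 − 4.64 = 4.56 mm

4.56 mm


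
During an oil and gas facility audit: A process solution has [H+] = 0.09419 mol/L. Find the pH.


pH = −log10[H+]
pH = −log10(0.09419) = 1.03

1.03


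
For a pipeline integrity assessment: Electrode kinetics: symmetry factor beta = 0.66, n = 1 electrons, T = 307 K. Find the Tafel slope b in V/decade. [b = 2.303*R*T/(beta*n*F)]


Apply the Tafel slope relation: b = 2.303*R*T/(beta*n*F)
Numerator: 2.303 * 8.314 * 307 = 5878.17
Denominator: 0.66 * 1 * 96485 = 63680.1
b = 5878.17 / 63680.1 = 0.092 V/decade

0.092 V/decade


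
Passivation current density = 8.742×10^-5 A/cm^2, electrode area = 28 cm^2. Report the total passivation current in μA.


I = i_pass * A, then convert A → μA (×10^6)
I = 8.742×10^-5 * 28 * 10^6 = 2447.76 μA

2447.76 μA


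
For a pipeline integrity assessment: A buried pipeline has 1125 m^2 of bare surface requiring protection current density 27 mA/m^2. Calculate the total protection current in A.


I = area * current density, then convert mA → A (÷1000)
I = 1125 * 27 / 1000 = 30.38 A

30.38 A


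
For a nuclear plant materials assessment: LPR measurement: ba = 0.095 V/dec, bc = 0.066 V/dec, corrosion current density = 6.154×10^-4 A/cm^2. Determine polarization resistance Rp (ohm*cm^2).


Apply the Stern-Geary equation: Rp = ba*bc / (2.303*icorr*(ba+bc))
ba*bc = 0.095*0.066 = 0.00627
ba+bc = 0.161; 2.303*icorr*(ba+bc) = 2.303*6.154×10^-4*0.161 = 2.2817986×10^-4
Rp = 0.00627 / 2.2817986×10^-4 = 27.5 ohm*cm^2

27.5 ohm*cm^2


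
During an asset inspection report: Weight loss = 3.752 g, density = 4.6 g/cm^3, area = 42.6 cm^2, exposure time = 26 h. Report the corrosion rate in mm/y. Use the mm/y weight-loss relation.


Apply the mm/y weight-loss relation: CR = 87600 * W / (D * A * T)
Numerator: 87600 * 3.752 = 328675.2
Denominator: 4.6 * 42.6 * 26 = 5094.96
CR = 328675.2 / 5094.96 = 64.509869 mm/y

64.509869 mm/y


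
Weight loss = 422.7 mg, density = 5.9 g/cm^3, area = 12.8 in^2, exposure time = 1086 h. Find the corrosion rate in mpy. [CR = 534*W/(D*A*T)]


Apply the mpy weight-loss relation: CR = 534 * W / (D * A * T)
Numerator: 534 * 422.7 = 225721.8
Denominator: 5.9 * 12.8 * 1086 = 82014.72
CR = 225721.8 / 82014.72 = 2.752 mpy

2.752 mpy


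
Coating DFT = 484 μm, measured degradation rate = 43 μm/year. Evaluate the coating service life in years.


Service life = thickness / degradation rate
Life = 484 / 43 = 11.3 years

11.3 years


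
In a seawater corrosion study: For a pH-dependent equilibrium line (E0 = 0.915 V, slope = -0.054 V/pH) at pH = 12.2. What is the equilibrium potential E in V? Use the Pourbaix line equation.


Apply the Pourbaix line equation: E = E0 + slope*pH
E = 0.915 + (-0.054)*12.2 = 0.915 + (-0.6588) = 0.2562 V
Rounded to 3 decimal places: E = 0.256 V

0.256 V


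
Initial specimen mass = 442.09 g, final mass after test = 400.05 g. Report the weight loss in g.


Weight loss = initial − final
WL = 442.09 − 400.05 = 42.04 g

42.04 g


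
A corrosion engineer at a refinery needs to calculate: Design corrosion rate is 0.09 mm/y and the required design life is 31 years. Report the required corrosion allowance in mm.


Corrosion allowance = CR × design life
CA = 0.09 * 31 = 2.79 mm

2.79 mm


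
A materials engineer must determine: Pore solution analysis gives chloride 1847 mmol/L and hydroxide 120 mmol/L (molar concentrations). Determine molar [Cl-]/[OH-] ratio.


Threshold parameter = [Cl-] / [OH-] (molar basis; both in mmol/L, so units cancel)
Ratio = 1847 / 120 = 15.39

15.39


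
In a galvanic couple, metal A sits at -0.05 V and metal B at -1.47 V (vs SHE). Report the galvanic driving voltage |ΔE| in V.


Driving voltage is the absolute potential difference.
|ΔE| = |-0.05 − (-1.47)| = 1.42 V

1.42 V


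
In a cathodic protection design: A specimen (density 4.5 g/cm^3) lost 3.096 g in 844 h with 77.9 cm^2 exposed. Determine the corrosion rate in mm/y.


Apply the mm/y weight-loss relation: CR = 87600 * W / (D * A * T)
Numerator: 87600 * 3.096 = 271209.6
Denominator: 4.5 * 77.9 * 844 = 295864.2
CR = 271209.6 / 295864.2 = 0.9167 mm/y

0.9167 mm/y


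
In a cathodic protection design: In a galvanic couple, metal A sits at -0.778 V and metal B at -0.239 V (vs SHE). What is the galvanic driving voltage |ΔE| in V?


Driving voltage is the absolute potential difference.
|ΔE| = |-0.778 − (-0.239)| = 0.539 V

0.539 V


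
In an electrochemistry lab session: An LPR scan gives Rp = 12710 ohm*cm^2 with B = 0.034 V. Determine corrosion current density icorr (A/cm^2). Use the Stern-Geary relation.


Apply the Stern-Geary relation: icorr = B / Rp
icorr = 0.034 / 12710 = 2.675×10^-6 A/cm^2

2.675×10^-6 A/cm^2


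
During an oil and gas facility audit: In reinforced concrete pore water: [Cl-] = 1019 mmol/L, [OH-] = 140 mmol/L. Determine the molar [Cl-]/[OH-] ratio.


Threshold parameter = [Cl-] / [OH-] (molar basis; both in mmol/L, so units cancel)
Ratio = 1019 / 140 = 7.28

7.28


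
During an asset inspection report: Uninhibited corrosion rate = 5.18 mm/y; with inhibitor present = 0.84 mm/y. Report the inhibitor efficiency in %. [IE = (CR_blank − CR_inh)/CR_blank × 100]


Apply the inhibitor-efficiency definition: IE = (CR_blank − CR_inh)/CR_blank × 100
IE = (5.18 − 0.84) / 5.18 × 100
IE = 4.34 / 5.18 × 100 = 83.8 %

83.8 %


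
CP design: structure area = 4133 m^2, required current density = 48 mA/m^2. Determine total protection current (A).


I = area * current density, then convert mA → A (÷1000)
I = 4133 * 48 / 1000 = 198.38 A

198.38 A


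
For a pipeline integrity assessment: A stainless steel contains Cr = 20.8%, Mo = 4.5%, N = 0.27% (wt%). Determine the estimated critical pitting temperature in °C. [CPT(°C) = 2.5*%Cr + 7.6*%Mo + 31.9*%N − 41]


Apply the ASTM G48 empirical CPT estimate: CPT(°C) = 2.5*%Cr + 7.6*%Mo + 31.9*%N − 41
2.5*20.8 = 52; 7.6*4.5 = 34.2; 31.9*0.27 = 8.613
CPT = 52 + 34.2 + 8.613 − 41 = 53.813 °C
Rounded to 0.1 °C: CPT ≈ 53.8 °C

53.8 °C


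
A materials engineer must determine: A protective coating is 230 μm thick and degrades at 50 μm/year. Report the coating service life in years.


Service life = thickness / degradation rate
Life = 230 / 50 = 4.6 years

4.6 years


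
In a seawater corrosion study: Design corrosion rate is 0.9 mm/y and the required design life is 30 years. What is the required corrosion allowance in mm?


Corrosion allowance = CR × design life
CA = 0.9 * 30 = 27.0 mm

27.0 mm


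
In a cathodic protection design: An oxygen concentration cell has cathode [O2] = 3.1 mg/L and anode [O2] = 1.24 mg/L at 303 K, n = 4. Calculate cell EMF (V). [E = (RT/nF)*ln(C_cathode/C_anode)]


Apply the Nernst concentration-cell relation: E = (RT/nF)*ln(C_cathode/C_anode)
RT/nF = 8.314*303/(4*96485) = 0.00652729 V
ln(3.1/1.24) = 0.91629
E = 0.00652729 * 0.91629 = 0.00598 V

0.00598 V


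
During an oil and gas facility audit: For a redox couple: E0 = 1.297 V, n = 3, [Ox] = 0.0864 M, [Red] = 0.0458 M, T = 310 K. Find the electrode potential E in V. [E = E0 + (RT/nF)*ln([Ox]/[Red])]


Apply the Nernst equation: E = E0 + (RT/nF)*ln([Ox]/[Red])
Step 1: RT/nF = 8.314*310/(3*96485) = 0.00890411 V
Step 2: [Ox]/[Red] = 0.0864/0.0458 = 1.886463
Step 3: ln(1.886463) = 0.634704
Step 4: correction = 0.00890411 * 0.634704 = 0.0057 V
E = 1.297 + 0.0057 = 1.3027 V

1.3027 V


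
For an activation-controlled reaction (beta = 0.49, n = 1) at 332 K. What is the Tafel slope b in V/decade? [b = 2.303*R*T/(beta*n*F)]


Apply the Tafel slope relation: b = 2.303*R*T/(beta*n*F)
Numerator: 2.303 * 8.314 * 332 = 6356.85
Denominator: 0.49 * 1 * 96485 = 47277.65
b = 6356.85 / 47277.65 = 0.134 V/decade

0.134 V/decade


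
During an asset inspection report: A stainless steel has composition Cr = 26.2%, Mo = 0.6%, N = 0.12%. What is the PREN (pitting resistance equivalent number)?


Apply the PREN formula: PREN = Cr + 3.3*Mo + 16*N
PREN = 26.2 + 3.3*0.6 + 16*0.12
PREN = 26.2 + 1.98 + 1.92 = 30.1

30.1


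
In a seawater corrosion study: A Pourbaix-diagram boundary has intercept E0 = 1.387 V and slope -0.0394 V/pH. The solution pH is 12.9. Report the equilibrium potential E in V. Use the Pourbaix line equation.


Apply the Pourbaix line equation: E = E0 + slope*pH
E = 1.387 + (-0.0394)*12.9 = 1.387 + (-0.50826) = 0.87874 V
Rounded to 4 decimal places: E = 0.8787 V

0.8787 V


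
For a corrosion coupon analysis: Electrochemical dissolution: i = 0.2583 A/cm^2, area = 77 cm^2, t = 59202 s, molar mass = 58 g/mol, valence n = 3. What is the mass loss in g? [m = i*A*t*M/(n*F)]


Apply Faraday's law: m = i*A*t*M / (n*F)
Total charge passed Q = i*A*t = 0.2583*77*59202 = 1177474.4982 C
m = Q*M/(n*F) = 1177474.4982*58/(3*96485) = 235.938 g

235.938 g


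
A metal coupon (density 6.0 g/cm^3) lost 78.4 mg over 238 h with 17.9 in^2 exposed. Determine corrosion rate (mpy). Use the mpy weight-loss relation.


Apply the mpy weight-loss relation: CR = 534 * W / (D * A * T)
Numerator: 534 * 78.4 = 41865.6
Denominator: 6.0 * 17.9 * 238 = 25561.2
CR = 41865.6 / 25561.2 = 1.6379 mpy

1.6379 mpy


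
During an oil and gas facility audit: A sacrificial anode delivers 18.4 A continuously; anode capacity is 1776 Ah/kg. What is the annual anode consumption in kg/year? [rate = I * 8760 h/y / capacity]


Annual consumption = current * hours per year / capacity
Rate = 18.4 * 8760 / 1776 = 90.8 kg/year

90.8 kg/year


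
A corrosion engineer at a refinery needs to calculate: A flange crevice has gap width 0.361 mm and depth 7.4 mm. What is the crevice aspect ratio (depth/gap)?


Aspect ratio = depth / gap
Ratio = 7.4 / 0.361 = 20.5

20.5


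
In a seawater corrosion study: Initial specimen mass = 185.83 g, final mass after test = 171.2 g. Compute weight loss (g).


Weight loss = initial − final
WL = 185.83 − 171.2 = 14.63 g

14.63 g


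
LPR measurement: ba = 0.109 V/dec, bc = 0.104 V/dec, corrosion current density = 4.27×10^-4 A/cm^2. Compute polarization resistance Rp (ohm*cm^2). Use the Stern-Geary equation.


Apply the Stern-Geary equation: Rp = ba*bc / (2.303*icorr*(ba+bc))
ba*bc = 0.109*0.104 = 0.011336
ba+bc = 0.213; 2.303*icorr*(ba+bc) = 2.303*4.27×10^-4*0.213 = 2.0946015×10^-4
Rp = 0.011336 / 2.0946015×10^-4 = 54.1 ohm*cm^2

54.1 ohm*cm^2


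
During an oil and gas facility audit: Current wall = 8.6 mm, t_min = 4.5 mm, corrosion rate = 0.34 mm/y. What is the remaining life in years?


Apply the remaining-life relation: RL = (t_current − t_min) / CR
RL = (8.6 − 4.5) / 0.34 = 4.1 / 0.34 = 12.1 years

12.1 years


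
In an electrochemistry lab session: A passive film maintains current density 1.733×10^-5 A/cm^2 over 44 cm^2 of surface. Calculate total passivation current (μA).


I = i_pass * A, then convert A → μA (×10^6)
I = 1.733×10^-5 * 44 * 10^6 = 762.52 μA

762.52 μA


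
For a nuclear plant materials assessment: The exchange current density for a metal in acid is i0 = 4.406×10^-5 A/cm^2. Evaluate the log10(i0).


i0 = 4.406×10^-5 A/cm^2
log10(i0) = -4.356

-4.356


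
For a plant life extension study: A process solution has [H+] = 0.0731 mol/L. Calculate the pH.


pH = −log10[H+]
pH = −log10(0.0731) = 1.14

1.14


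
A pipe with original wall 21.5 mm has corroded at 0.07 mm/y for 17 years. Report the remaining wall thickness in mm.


Remaining wall = original − CR × time
t = 21.5 − 0.07*17 = 21.5 − 1.19 = 20.31 mm

20.31 mm


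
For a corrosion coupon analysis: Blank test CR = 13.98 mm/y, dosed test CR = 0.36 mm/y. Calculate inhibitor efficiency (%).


Apply the inhibitor-efficiency definition: IE = (CR_blank − CR_inh)/CR_blank × 100
IE = (13.98 − 0.36) / 13.98 × 100
IE = 13.62 / 13.98 × 100 = 97.4 %

97.4 %


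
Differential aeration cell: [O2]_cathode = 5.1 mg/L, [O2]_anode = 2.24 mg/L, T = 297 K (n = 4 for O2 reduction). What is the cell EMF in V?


Apply the Nernst concentration-cell relation: E = (RT/nF)*ln(C_cathode/C_anode)
RT/nF = 8.314*297/(4*96485) = 0.00639804 V
ln(5.1/2.24) = 0.82276
E = 0.00639804 * 0.82276 = 0.00526 V

0.00526 V


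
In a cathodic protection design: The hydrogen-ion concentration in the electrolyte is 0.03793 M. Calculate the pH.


pH = −log10[H+]
pH = −log10(0.03793) = 1.42

1.42


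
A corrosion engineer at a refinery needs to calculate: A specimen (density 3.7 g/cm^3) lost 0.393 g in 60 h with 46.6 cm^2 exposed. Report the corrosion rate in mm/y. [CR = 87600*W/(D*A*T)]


Apply the mm/y weight-loss relation: CR = 87600 * W / (D * A * T)
Numerator: 87600 * 0.393 = 34426.8
Denominator: 3.7 * 46.6 * 60 = 10345.2
CR = 34426.8 / 10345.2 = 3.3278 mm/y

3.3278 mm/y


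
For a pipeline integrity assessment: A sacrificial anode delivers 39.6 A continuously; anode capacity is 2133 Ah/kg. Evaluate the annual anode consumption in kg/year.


Annual consumption = current * hours per year / capacity
Rate = 39.6 * 8760 / 2133 = 162.6 kg/year

162.6 kg/year


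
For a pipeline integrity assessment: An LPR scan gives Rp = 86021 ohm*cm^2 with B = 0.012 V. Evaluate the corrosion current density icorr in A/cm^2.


Apply the Stern-Geary relation: icorr = B / Rp
icorr = 0.012 / 86021 = 1.395×10^-7 A/cm^2

1.395×10^-7 A/cm^2


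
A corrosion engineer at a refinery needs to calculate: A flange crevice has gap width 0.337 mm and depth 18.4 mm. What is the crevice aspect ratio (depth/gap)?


Aspect ratio = depth / gap
Ratio = 18.4 / 0.337 = 54.6

54.6


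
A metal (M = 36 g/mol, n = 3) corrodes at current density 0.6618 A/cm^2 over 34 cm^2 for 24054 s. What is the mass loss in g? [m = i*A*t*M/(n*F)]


Apply Faraday's law: m = i*A*t*M / (n*F)
Total charge passed Q = i*A*t = 0.6618*34*24054 = 541243.8648 C
m = Q*M/(n*F) = 541243.8648*36/(3*96485) = 67.3154 g

67.3154 g


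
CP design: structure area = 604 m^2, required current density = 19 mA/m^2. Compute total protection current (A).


I = area * current density, then convert mA → A (÷1000)
I = 604 * 19 / 1000 = 11.48 A

11.48 A


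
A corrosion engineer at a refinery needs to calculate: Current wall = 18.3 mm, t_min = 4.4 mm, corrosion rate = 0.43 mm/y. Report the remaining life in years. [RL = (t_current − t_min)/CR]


Apply the remaining-life relation: RL = (t_current − t_min) / CR
RL = (18.3 − 4.4) / 0.43 = 13.9 / 0.43 = 32.3 years

32.3 years


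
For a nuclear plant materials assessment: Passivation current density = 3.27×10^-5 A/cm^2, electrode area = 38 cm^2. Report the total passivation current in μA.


I = i_pass * A, then convert A → μA (×10^6)
I = 3.27×10^-5 * 38 * 10^6 = 1242.6 μA

1242.6 μA


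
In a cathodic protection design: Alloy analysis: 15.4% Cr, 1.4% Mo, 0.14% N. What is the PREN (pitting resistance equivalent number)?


Apply the PREN formula: PREN = Cr + 3.3*Mo + 16*N
PREN = 15.4 + 3.3*1.4 + 16*0.14
PREN = 15.4 + 4.62 + 2.24 = 22.26

22.26


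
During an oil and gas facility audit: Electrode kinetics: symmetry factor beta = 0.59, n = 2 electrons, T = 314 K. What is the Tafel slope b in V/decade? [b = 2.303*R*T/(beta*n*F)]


Apply the Tafel slope relation: b = 2.303*R*T/(beta*n*F)
Numerator: 2.303 * 8.314 * 314 = 6012.2
Denominator: 0.59 * 2 * 96485 = 113852.3
b = 6012.2 / 113852.3 = 0.053 V/decade

0.053 V/decade


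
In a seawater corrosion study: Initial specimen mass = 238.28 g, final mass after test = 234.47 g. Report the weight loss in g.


Weight loss = initial − final
WL = 238.28 − 234.47 = 3.81 g

3.81 g


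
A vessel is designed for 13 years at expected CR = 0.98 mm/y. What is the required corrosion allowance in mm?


Corrosion allowance = CR × design life
CA = 0.98 * 13 = 12.74 mm

12.74 mm


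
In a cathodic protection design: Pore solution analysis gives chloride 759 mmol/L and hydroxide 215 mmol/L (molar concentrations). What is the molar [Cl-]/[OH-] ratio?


Threshold parameter = [Cl-] / [OH-] (molar basis; both in mmol/L, so units cancel)
Ratio = 759 / 215 = 3.53

3.53


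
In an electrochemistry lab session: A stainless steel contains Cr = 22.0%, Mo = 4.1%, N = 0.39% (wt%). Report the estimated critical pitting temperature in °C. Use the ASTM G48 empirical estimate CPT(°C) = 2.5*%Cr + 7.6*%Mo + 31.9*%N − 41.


Apply the ASTM G48 empirical CPT estimate: CPT(°C) = 2.5*%Cr + 7.6*%Mo + 31.9*%N − 41
2.5*22.0 = 55; 7.6*4.1 = 31.16; 31.9*0.39 = 12.441
CPT = 55 + 31.16 + 12.441 − 41 = 57.601 °C
Rounded to 0.1 °C: CPT ≈ 57.6 °C

57.6 °C


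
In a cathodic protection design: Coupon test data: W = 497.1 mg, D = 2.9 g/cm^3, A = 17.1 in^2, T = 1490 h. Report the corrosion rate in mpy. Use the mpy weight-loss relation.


Apply the mpy weight-loss relation: CR = 534 * W / (D * A * T)
Numerator: 534 * 497.1 = 265451.4
Denominator: 2.9 * 17.1 * 1490 = 73889.1
CR = 265451.4 / 73889.1 = 3.59257 mpy

3.59257 mpy


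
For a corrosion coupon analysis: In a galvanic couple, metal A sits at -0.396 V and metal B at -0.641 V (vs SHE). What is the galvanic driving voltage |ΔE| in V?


Driving voltage is the absolute potential difference.
|ΔE| = |-0.396 − (-0.641)| = 0.245 V

0.245 V


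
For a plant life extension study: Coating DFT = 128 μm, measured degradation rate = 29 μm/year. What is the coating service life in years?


Service life = thickness / degradation rate
Life = 128 / 29 = 4.4 years

4.4 years


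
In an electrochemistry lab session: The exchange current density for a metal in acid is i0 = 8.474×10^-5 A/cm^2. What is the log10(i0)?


i0 = 8.474×10^-5 A/cm^2
log10(i0) = -4.072

-4.072


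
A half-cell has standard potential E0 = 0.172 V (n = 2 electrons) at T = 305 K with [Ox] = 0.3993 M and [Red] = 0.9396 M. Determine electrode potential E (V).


Apply the Nernst equation: E = E0 + (RT/nF)*ln([Ox]/[Red])
Step 1: RT/nF = 8.314*305/(2*96485) = 0.01314075 V
Step 2: [Ox]/[Red] = 0.3993/0.9396 = 0.424968
Step 3: ln(0.424968) = -0.855741
Step 4: correction = 0.01314075 * -0.855741 = -0.0112 V
E = 0.172 + -0.0112 = 0.1608 V

0.1608 V


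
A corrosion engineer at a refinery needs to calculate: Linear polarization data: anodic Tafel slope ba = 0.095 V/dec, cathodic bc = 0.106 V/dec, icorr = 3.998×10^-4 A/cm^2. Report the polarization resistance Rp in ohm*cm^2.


Apply the Stern-Geary equation: Rp = ba*bc / (2.303*icorr*(ba+bc))
ba*bc = 0.095*0.106 = 0.01007
ba+bc = 0.201; 2.303*icorr*(ba+bc) = 2.303*3.998×10^-4*0.201 = 1.8506862×10^-4
Rp = 0.01007 / 1.8506862×10^-4 = 54.4 ohm*cm^2

54.4 ohm*cm^2


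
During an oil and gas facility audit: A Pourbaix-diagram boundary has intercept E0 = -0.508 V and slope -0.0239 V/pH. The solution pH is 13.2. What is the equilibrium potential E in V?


Apply the Pourbaix line equation: E = E0 + slope*pH
E = -0.508 + (-0.0239)*13.2 = -0.508 + (-0.31548) = -0.82348 V
Rounded to 3 decimal places: E = -0.823 V

-0.823 V


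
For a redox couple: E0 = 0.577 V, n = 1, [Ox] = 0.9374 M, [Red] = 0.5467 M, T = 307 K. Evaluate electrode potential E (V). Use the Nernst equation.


Apply the Nernst equation: E = E0 + (RT/nF)*ln([Ox]/[Red])
Step 1: RT/nF = 8.314*307/(1*96485) = 0.02645383 V
Step 2: [Ox]/[Red] = 0.9374/0.5467 = 1.714652
Step 3: ln(1.714652) = 0.53921
Step 4: correction = 0.02645383 * 0.53921 = 0.0143 V
E = 0.577 + 0.0143 = 0.5913 V

0.5913 V


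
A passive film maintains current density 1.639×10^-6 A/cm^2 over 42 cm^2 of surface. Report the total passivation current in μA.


I = i_pass * A, then convert A → μA (×10^6)
I = 1.639×10^-6 * 42 * 10^6 = 68.84 μA

68.84 μA


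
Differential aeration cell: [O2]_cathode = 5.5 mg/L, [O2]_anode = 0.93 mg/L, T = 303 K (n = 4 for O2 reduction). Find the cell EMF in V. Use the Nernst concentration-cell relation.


Apply the Nernst concentration-cell relation: E = (RT/nF)*ln(C_cathode/C_anode)
RT/nF = 8.314*303/(4*96485) = 0.00652729 V
ln(5.5/0.93) = 1.77732
E = 0.00652729 * 1.77732 = 0.0116 V

0.0116 V


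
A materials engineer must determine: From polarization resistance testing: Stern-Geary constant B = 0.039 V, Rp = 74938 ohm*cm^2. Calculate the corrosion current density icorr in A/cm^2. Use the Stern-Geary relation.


Apply the Stern-Geary relation: icorr = B / Rp
icorr = 0.039 / 74938 = 5.204×10^-7 A/cm^2

5.204×10^-7 A/cm^2


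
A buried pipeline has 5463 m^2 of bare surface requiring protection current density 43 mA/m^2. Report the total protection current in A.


I = area * current density, then convert mA → A (÷1000)
I = 5463 * 43 / 1000 = 234.91 A

234.91 A


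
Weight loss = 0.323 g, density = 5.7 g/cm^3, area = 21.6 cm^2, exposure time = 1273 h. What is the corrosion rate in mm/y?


Apply the mm/y weight-loss relation: CR = 87600 * W / (D * A * T)
Numerator: 87600 * 0.323 = 28294.8
Denominator: 5.7 * 21.6 * 1273 = 156731.76
CR = 28294.8 / 156731.76 = 0.18053 mm/y

0.18053 mm/y


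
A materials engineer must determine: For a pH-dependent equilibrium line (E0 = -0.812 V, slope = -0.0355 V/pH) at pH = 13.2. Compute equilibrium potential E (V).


Apply the Pourbaix line equation: E = E0 + slope*pH
E = -0.812 + (-0.0355)*13.2 = -0.812 + (-0.4686) = -1.2806 V
Rounded to 4 decimal places: E = -1.2806 V

-1.2806 V


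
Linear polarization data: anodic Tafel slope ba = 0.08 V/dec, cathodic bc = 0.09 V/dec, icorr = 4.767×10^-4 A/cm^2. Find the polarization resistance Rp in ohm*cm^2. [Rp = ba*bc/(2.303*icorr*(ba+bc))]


Apply the Stern-Geary equation: Rp = ba*bc / (2.303*icorr*(ba+bc))
ba*bc = 0.08*0.09 = 0.0072
ba+bc = 0.17; 2.303*icorr*(ba+bc) = 2.303*4.767×10^-4*0.17 = 1.8663282×10^-4
Rp = 0.0072 / 1.8663282×10^-4 = 38.6 ohm*cm^2

38.6 ohm*cm^2


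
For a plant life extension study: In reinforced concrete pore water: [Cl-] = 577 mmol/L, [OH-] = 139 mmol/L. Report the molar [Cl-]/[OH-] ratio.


Threshold parameter = [Cl-] / [OH-] (molar basis; both in mmol/L, so units cancel)
Ratio = 577 / 139 = 4.15

4.15


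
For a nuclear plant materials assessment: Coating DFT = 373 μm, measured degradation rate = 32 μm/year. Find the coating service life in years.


Service life = thickness / degradation rate
Life = 373 / 32 = 11.7 years

11.7 years


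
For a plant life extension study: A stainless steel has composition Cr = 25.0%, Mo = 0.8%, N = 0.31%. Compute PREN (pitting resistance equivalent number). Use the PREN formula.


Apply the PREN formula: PREN = Cr + 3.3*Mo + 16*N
PREN = 25.0 + 3.3*0.8 + 16*0.31
PREN = 25.0 + 2.64 + 4.96 = 32.6

32.6


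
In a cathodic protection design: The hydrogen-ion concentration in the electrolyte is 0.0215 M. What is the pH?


pH = −log10[H+]
pH = −log10(0.0215) = 1.67

1.67


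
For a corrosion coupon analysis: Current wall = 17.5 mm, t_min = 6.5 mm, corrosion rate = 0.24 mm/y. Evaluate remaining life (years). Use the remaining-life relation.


Apply the remaining-life relation: RL = (t_current − t_min) / CR
RL = (17.5 − 6.5) / 0.24 = 11.0 / 0.24 = 45.8 years

45.8 years


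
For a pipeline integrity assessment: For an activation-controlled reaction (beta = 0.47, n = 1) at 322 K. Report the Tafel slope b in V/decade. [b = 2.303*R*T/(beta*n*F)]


Apply the Tafel slope relation: b = 2.303*R*T/(beta*n*F)
Numerator: 2.303 * 8.314 * 322 = 6165.38
Denominator: 0.47 * 1 * 96485 = 45347.95
b = 6165.38 / 45347.95 = 0.136 V/decade

0.136 V/decade


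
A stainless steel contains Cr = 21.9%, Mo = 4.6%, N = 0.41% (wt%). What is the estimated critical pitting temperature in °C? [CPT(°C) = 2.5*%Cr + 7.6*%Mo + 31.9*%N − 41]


Apply the ASTM G48 empirical CPT estimate: CPT(°C) = 2.5*%Cr + 7.6*%Mo + 31.9*%N − 41
2.5*21.9 = 54.75; 7.6*4.6 = 34.96; 31.9*0.41 = 13.079
CPT = 54.75 + 34.96 + 13.079 − 41 = 61.789 °C
Rounded to 0.1 °C: CPT ≈ 61.8 °C

61.8 °C


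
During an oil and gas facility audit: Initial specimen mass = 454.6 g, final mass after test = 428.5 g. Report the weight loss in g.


Weight loss = initial − final
WL = 454.6 − 428.5 = 26.1 g

26.1 g


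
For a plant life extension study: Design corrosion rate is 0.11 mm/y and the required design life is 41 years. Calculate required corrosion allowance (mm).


Corrosion allowance = CR × design life
CA = 0.11 * 41 = 4.51 mm

4.51 mm


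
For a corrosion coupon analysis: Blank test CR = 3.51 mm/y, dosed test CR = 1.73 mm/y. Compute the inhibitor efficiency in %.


Apply the inhibitor-efficiency definition: IE = (CR_blank − CR_inh)/CR_blank × 100
IE = (3.51 − 1.73) / 3.51 × 100
IE = 1.78 / 3.51 × 100 = 50.7 %

50.7 %


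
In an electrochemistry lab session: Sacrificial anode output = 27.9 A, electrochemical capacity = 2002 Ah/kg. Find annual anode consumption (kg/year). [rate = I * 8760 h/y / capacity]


Annual consumption = current * hours per year / capacity
Rate = 27.9 * 8760 / 2002 = 122.1 kg/year

122.1 kg/year


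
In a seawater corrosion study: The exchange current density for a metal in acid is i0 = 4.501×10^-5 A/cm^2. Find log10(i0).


i0 = 4.501×10^-5 A/cm^2
log10(i0) = -4.347

-4.347


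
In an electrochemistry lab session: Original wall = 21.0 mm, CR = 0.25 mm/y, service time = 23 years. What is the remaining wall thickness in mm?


Remaining wall = original − CR × time
t = 21.0 − 0.25*23 = 21.0 − 5.75 = 15.25 mm

15.25 mm


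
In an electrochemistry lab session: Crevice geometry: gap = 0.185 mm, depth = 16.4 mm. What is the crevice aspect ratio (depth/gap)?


Aspect ratio = depth / gap
Ratio = 16.4 / 0.185 = 88.6

88.6


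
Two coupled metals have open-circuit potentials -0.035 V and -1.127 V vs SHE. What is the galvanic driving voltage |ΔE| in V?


Driving voltage is the absolute potential difference.
|ΔE| = |-0.035 − (-1.127)| = 1.092 V

1.092 V


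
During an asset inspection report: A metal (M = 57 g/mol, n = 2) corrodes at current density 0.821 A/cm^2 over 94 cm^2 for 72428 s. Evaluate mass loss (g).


Apply Faraday's law: m = i*A*t*M / (n*F)
Total charge passed Q = i*A*t = 0.821*94*72428 = 5589558.472 C
m = Q*M/(n*F) = 5589558.472*57/(2*96485) = 1651.059 g

1651.059 g


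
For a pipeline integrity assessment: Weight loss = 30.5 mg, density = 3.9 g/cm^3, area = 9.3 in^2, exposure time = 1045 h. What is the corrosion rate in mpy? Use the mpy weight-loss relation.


Apply the mpy weight-loss relation: CR = 534 * W / (D * A * T)
Numerator: 534 * 30.5 = 16287.0
Denominator: 3.9 * 9.3 * 1045 = 37902.15
CR = 16287.0 / 37902.15 = 0.4297 mpy

0.4297 mpy


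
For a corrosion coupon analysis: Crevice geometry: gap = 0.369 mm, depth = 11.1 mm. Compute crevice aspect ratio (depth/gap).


Aspect ratio = depth / gap
Ratio = 11.1 / 0.369 = 30.1

30.1


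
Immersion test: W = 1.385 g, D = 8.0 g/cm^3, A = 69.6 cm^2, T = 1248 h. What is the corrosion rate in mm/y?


Apply the mm/y weight-loss relation: CR = 87600 * W / (D * A * T)
Numerator: 87600 * 1.385 = 121326.0
Denominator: 8.0 * 69.6 * 1248 = 694886.4
CR = 121326.0 / 694886.4 = 0.1746 mm/y

0.1746 mm/y


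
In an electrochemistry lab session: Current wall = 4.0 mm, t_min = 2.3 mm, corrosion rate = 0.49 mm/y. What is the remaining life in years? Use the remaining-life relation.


Apply the remaining-life relation: RL = (t_current − t_min) / CR
RL = (4.0 − 2.3) / 0.49 = 1.7 / 0.49 = 3.5 years

3.5 years


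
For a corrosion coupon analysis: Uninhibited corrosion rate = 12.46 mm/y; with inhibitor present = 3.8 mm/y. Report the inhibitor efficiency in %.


Apply the inhibitor-efficiency definition: IE = (CR_blank − CR_inh)/CR_blank × 100
IE = (12.46 − 3.8) / 12.46 × 100
IE = 8.66 / 12.46 × 100 = 69.5 %

69.5 %


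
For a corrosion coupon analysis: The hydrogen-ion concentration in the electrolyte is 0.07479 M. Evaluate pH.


pH = −log10[H+]
pH = −log10(0.07479) = 1.13

1.13


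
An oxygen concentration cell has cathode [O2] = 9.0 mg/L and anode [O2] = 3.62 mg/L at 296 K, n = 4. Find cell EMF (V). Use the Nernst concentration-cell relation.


Apply the Nernst concentration-cell relation: E = (RT/nF)*ln(C_cathode/C_anode)
RT/nF = 8.314*296/(4*96485) = 0.00637649 V
ln(9.0/3.62) = 0.91075
E = 0.00637649 * 0.91075 = 0.00581 V

0.00581 V


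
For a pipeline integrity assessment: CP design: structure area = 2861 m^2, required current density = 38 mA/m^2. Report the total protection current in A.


I = area * current density, then convert mA → A (÷1000)
I = 2861 * 38 / 1000 = 108.72 A

108.72 A


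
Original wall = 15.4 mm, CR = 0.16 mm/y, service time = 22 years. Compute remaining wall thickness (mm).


Remaining wall = original − CR × time
t = 15.4 − 0.16*22 = 15.4 − 3.52 = 11.88 mm

11.88 mm


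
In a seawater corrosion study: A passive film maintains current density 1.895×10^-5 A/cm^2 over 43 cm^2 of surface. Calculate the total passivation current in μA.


I = i_pass * A, then convert A → μA (×10^6)
I = 1.895×10^-5 * 43 * 10^6 = 814.85 μA

814.85 μA


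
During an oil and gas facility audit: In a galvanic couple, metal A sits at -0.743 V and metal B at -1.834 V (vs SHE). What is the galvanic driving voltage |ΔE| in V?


Driving voltage is the absolute potential difference.
|ΔE| = |-0.743 − (-1.834)| = 1.091 V

1.091 V


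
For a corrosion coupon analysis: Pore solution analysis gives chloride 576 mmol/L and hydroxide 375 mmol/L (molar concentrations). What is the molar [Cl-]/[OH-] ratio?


Threshold parameter = [Cl-] / [OH-] (molar basis; both in mmol/L, so units cancel)
Ratio = 576 / 375 = 1.54

1.54


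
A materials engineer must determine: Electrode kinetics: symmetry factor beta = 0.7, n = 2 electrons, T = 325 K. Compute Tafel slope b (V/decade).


Apply the Tafel slope relation: b = 2.303*R*T/(beta*n*F)
Numerator: 2.303 * 8.314 * 325 = 6222.82
Denominator: 0.7 * 2 * 96485 = 135079.0
b = 6222.82 / 135079.0 = 0.0461 V/decade

0.0461 V/decade


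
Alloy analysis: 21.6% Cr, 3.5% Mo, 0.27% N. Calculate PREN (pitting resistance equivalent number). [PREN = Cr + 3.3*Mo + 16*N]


Apply the PREN formula: PREN = Cr + 3.3*Mo + 16*N
PREN = 21.6 + 3.3*3.5 + 16*0.27
PREN = 21.6 + 11.55 + 4.32 = 37.47

37.47


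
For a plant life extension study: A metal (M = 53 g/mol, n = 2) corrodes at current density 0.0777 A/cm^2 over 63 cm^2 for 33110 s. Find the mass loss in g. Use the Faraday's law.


Apply Faraday's law: m = i*A*t*M / (n*F)
Total charge passed Q = i*A*t = 0.0777*63*33110 = 162076.761 C
m = Q*M/(n*F) = 162076.761*53/(2*96485) = 44.51505 g

44.51505 g


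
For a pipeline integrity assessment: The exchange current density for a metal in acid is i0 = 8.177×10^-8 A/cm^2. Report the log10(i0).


i0 = 8.177×10^-8 A/cm^2
log10(i0) = -7.087

-7.087


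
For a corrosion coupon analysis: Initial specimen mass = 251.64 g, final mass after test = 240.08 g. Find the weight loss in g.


Weight loss = initial − final
WL = 251.64 − 240.08 = 11.56 g

11.56 g


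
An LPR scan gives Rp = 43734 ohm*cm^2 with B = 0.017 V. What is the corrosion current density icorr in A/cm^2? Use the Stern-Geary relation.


Apply the Stern-Geary relation: icorr = B / Rp
icorr = 0.017 / 43734 = 3.887×10^-7 A/cm^2

3.887×10^-7 A/cm^2


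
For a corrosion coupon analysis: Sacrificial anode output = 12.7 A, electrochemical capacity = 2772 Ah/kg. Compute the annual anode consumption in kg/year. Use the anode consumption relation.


Annual consumption = current * hours per year / capacity
Rate = 12.7 * 8760 / 2772 = 40.1 kg/year

40.1 kg/year


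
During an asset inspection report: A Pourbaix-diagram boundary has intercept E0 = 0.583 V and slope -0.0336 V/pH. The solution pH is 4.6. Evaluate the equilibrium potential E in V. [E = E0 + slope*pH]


Apply the Pourbaix line equation: E = E0 + slope*pH
E = 0.583 + (-0.0336)*4.6 = 0.583 + (-0.15456) = 0.42844 V
Rounded to 4 decimal places: E = 0.4284 V

0.4284 V


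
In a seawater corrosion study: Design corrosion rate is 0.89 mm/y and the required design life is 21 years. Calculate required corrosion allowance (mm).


Corrosion allowance = CR × design life
CA = 0.89 * 21 = 18.69 mm

18.69 mm


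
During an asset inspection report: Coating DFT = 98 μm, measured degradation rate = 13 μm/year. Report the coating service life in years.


Service life = thickness / degradation rate
Life = 98 / 13 = 7.5 years

7.5 years


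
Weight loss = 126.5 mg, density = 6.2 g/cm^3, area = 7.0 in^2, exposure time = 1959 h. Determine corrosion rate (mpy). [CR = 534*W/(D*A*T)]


Apply the mpy weight-loss relation: CR = 534 * W / (D * A * T)
Numerator: 534 * 126.5 = 67551.0
Denominator: 6.2 * 7.0 * 1959 = 85020.6
CR = 67551.0 / 85020.6 = 0.79453 mpy

0.79453 mpy


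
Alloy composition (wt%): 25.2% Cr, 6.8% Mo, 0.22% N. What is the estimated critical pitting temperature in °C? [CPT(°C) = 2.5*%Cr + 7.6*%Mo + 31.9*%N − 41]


Apply the ASTM G48 empirical CPT estimate: CPT(°C) = 2.5*%Cr + 7.6*%Mo + 31.9*%N − 41
2.5*25.2 = 63; 7.6*6.8 = 51.68; 31.9*0.22 = 7.018
CPT = 63 + 51.68 + 7.018 − 41 = 80.698 °C
Rounded to 0.1 °C: CPT ≈ 80.7 °C

80.7 °C


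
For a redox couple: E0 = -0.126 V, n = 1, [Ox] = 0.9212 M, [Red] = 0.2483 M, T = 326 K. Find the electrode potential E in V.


Apply the Nernst equation: E = E0 + (RT/nF)*ln([Ox]/[Red])
Step 1: RT/nF = 8.314*326/(1*96485) = 0.02809104 V
Step 2: [Ox]/[Red] = 0.9212/0.2483 = 3.710028
Step 3: ln(3.710028) = 1.311039
Step 4: correction = 0.02809104 * 1.311039 = 0.037 V
E = -0.126 + 0.037 = -0.089 V

-0.089 V


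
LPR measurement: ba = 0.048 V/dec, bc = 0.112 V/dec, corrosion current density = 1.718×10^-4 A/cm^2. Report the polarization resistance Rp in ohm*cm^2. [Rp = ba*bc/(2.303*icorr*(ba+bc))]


Apply the Stern-Geary equation: Rp = ba*bc / (2.303*icorr*(ba+bc))
ba*bc = 0.048*0.112 = 0.005376
ba+bc = 0.16; 2.303*icorr*(ba+bc) = 2.303*1.718×10^-4*0.16 = 6.3304864×10^-5
Rp = 0.005376 / 6.3304864×10^-5 = 84.92 ohm*cm^2

84.92 ohm*cm^2


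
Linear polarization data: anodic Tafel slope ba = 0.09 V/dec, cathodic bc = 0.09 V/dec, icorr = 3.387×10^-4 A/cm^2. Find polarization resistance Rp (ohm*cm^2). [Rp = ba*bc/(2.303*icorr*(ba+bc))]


Apply the Stern-Geary equation: Rp = ba*bc / (2.303*icorr*(ba+bc))
ba*bc = 0.09*0.09 = 0.0081
ba+bc = 0.18; 2.303*icorr*(ba+bc) = 2.303*3.387×10^-4*0.18 = 1.404047×10^-4
Rp = 0.0081 / 1.404047×10^-4 = 57.69 ohm*cm^2

57.69 ohm*cm^2


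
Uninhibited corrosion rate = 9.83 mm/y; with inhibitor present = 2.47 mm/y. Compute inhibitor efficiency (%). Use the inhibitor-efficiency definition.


Apply the inhibitor-efficiency definition: IE = (CR_blank − CR_inh)/CR_blank × 100
IE = (9.83 − 2.47) / 9.83 × 100
IE = 7.36 / 9.83 × 100 = 74.9 %

74.9 %


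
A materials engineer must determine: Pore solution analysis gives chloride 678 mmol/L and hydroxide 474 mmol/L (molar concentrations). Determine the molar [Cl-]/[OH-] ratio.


Threshold parameter = [Cl-] / [OH-] (molar basis; both in mmol/L, so units cancel)
Ratio = 678 / 474 = 1.43

1.43


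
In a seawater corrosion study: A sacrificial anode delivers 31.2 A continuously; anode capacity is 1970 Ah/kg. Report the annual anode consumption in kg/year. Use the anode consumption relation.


Annual consumption = current * hours per year / capacity
Rate = 31.2 * 8760 / 1970 = 138.7 kg/year

138.7 kg/year


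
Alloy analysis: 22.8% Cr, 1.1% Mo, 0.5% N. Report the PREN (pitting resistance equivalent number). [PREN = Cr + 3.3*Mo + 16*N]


Apply the PREN formula: PREN = Cr + 3.3*Mo + 16*N
PREN = 22.8 + 3.3*1.1 + 16*0.5
PREN = 22.8 + 3.63 + 8.0 = 34.43

34.43


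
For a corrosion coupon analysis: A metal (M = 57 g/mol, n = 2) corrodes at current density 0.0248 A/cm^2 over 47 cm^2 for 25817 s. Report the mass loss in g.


Apply Faraday's law: m = i*A*t*M / (n*F)
Total charge passed Q = i*A*t = 0.0248*47*25817 = 30092.2952 C
m = Q*M/(n*F) = 30092.2952*57/(2*96485) = 8.8887 g

8.8887 g


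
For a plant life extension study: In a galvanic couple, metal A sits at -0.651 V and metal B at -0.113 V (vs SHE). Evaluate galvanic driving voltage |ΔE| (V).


Driving voltage is the absolute potential difference.
|ΔE| = |-0.651 − (-0.113)| = 0.538 V

0.538 V


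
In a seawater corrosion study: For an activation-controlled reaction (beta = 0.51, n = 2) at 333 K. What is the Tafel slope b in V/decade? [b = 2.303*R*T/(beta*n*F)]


Apply the Tafel slope relation: b = 2.303*R*T/(beta*n*F)
Numerator: 2.303 * 8.314 * 333 = 6376.0
Denominator: 0.51 * 2 * 96485 = 98414.7
b = 6376.0 / 98414.7 = 0.0648 V/decade

0.0648 V/decade
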